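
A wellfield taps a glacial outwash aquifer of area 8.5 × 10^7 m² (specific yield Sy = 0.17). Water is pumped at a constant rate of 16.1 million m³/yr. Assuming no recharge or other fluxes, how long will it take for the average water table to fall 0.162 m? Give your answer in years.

ΔV = Sy × A × Δh = 0.17 × 8.5 × 10^7 × 0.162 = 2.341 × 10^6 m³
Q = 16.1 million m³/yr = 44110 m³/d
t = ΔV / Q = 2.341 × 10^6 m³ / 44110 m³/d = 53.07 d
t = 53.07 d ≈ 0.1454 years

t ≈ 0.145 years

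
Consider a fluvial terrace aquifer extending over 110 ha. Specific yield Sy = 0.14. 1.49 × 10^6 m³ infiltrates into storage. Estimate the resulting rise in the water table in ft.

A = 110 ha = 1.1 × 10^6 m²
Δh = ΔV / (Sy × A) = 1.49 × 10^6 m³ / (0.14 × 1.1 × 10^6 m²) = 9.675 m
Δh = 9.675 m = 31.74 ft

Δh ≈ 31.7 ft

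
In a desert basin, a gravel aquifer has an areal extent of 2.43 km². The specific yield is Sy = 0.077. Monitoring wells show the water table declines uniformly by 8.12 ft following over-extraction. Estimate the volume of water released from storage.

A = 2.43 km² = 2.43 × 10^6 m²
Δh = 8.12 ft = 2.475 m
ΔV = Sy × A × Δh = 0.077 × 2.43 × 10^6 m² × 2.475 m = 4.631 × 10^5 m³

ΔV ≈ 4.63 × 10^5 m³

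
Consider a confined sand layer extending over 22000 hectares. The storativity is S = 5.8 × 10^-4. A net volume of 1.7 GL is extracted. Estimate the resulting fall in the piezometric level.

A = 22000 hectares = 2.2 × 10^8 m²
ΔV = 1.7 GL = 1.7 × 10^6 m³
Δh = ΔV / (S × A) = 1.7 × 10^6 m³ / (5.8 × 10^-4 × 2.2 × 10^8 m²) = 13.32 m

Δh ≈ 13.3 m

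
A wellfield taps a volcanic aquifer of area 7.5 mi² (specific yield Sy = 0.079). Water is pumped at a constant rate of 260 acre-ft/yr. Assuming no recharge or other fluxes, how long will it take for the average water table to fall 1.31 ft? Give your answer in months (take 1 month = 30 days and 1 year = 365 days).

t ≈ 23.2 months

A = 7.5 mi² = 1.942 × 10^7 m²
Δh = 1.31 ft = 0.3993 m
ΔV = Sy × A × Δh = 0.079 × 1.942 × 10^7 × 0.3993 = 6.127 × 10^5 m³
Q = 260 acre-ft/yr = 878.6 m³/d
t = ΔV / Q = 6.127 × 10^5 m³ / 878.6 m³/d = 697.4 d
t = 697.4 d ≈ 23.25 months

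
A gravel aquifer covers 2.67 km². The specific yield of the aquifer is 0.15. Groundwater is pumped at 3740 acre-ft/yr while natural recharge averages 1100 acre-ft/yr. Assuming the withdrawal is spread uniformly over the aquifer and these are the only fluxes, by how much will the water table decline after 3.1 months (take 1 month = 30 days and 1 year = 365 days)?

A = 2.67 km² = 2.67 × 10^6 m²
Net abstraction = 3740 − 1100 = 2640 acre-ft/yr
Q_net = 2640 acre-ft/yr = 8922 m³/d
t = 3.1 months = 93 d
ΔV = Q × t = 8922 m³/d × 93 d = 8.297 × 10^5 m³
Δh = ΔV / (Sy × A) = 8.297 × 10^5 / (0.15 × 2.67 × 10^6) = 2.072 m

Δh ≈ 2.07 m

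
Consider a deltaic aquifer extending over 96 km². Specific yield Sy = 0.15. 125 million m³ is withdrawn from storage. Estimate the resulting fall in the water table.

Δh ≈ 8.68 m

A = 96 km² = 9.6 × 10^7 m²
ΔV = 125 million m³ = 1.25 × 10^8 m³
Δh = ΔV / (Sy × A) = 1.25 × 10^8 m³ / (0.15 × 9.6 × 10^7 m²) = 8.681 m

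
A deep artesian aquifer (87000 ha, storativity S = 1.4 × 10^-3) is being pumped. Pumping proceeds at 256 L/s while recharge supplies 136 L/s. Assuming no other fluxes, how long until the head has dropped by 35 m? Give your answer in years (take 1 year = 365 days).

A = 87000 ha = 8.7 × 10^8 m²
ΔV = S × A × Δh = 0.0014 × 8.7 × 10^8 × 35 = 4.263 × 10^7 m³
Net withdrawal = 256 − 136 = 120 L/s = 10370 m³/d
t = ΔV / Q = 4.263 × 10^7 m³ / 10370 m³/d = 4112 d
t = 4112 d ≈ 11.26 years

t ≈ 11.3 years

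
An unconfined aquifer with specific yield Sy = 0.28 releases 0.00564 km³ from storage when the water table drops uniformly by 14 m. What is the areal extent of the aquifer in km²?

ΔV = 0.00564 km³ = 5.64 × 10^6 m³
A = ΔV / (Sy × Δh) = 5.64 × 10^6 / (0.28 × 14) = 1.439 × 10^6 m²
A = 1.439 × 10^6 m² = 1.439 km²

A ≈ 1.44 km²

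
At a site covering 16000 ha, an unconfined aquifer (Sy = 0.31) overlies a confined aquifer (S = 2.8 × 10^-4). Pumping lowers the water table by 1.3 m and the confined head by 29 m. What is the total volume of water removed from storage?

ΔV ≈ 6.58 × 10^7 m³

A = 16000 ha = 1.6 × 10^8 m²
Unconfined: ΔV_u = Sy × A × Δh_u = 0.31 × 1.6 × 10^8 × 1.3 = 6.448 × 10^7 m³
Confined: ΔV_c = S × A × Δh_c = 2.8 × 10^-4 × 1.6 × 10^8 × 29 = 1.299 × 10^6 m³
Total ΔV = 6.448 × 10^7 + 1.299 × 10^6 = 6.578 × 10^7 m³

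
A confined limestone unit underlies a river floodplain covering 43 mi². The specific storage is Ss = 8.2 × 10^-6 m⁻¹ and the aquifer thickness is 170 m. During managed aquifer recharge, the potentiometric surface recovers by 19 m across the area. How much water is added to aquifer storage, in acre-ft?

ΔV ≈ 2390 acre-ft

S = Ss × b = 8.2 × 10^-6 m⁻¹ × 170 m = 1.394 × 10^-3
A = 43 mi² = 1.114 × 10^8 m²
ΔV = S × A × Δh = 0.001394 × 1.114 × 10^8 m² × 19 m = 2.95 × 10^6 m³
ΔV = 2.95 × 10^6 m³ = 2391 acre-ft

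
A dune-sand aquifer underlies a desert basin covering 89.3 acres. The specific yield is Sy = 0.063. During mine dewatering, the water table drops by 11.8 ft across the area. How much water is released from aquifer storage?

A = 89.3 acres = 3.614 × 10^5 m²
Δh = 11.8 ft = 3.597 m
ΔV = Sy × A × Δh = 0.063 × 3.614 × 10^5 m² × 3.597 m = 81890 m³

ΔV ≈ 81900 m³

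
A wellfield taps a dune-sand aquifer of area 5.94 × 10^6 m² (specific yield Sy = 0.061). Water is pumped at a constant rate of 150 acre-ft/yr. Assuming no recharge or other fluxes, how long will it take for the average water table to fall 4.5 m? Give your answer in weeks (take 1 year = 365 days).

t ≈ 460 weeks

ΔV = Sy × A × Δh = 0.061 × 5.94 × 10^6 × 4.5 = 1.631 × 10^6 m³
Q = 150 acre-ft/yr = 506.9 m³/d
t = ΔV / Q = 1.631 × 10^6 m³ / 506.9 m³/d = 3217 d
t = 3217 d ≈ 459.5 weeks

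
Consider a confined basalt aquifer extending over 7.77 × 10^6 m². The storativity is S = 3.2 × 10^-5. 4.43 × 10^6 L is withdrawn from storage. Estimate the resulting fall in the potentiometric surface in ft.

ΔV = 4.43 × 10^6 L = 4430 m³
Δh = ΔV / (S × A) = 4430 m³ / (3.2 × 10^-5 × 7.77 × 10^6 m²) = 17.82 m
Δh = 17.82 m = 58.45 ft

Δh ≈ 58.5 ft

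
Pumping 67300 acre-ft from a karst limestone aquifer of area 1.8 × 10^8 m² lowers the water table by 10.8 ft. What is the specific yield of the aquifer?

Sy ≈ 0.14

Δh = 10.8 ft = 3.292 m
ΔV = 67300 acre-ft = 8.301 × 10^7 m³
Sy = ΔV / (A × Δh) = 8.301 × 10^7 m³ / (1.8 × 10^8 m² × 3.292 m) = 0.1401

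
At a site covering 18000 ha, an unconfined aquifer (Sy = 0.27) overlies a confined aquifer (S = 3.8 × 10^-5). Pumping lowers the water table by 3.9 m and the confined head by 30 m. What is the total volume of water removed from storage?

ΔV ≈ 1.9 × 10^8 m³

A = 18000 ha = 1.8 × 10^8 m²
Unconfined: ΔV_u = Sy × A × Δh_u = 0.27 × 1.8 × 10^8 × 3.9 = 1.895 × 10^8 m³
Confined: ΔV_c = S × A × Δh_c = 3.8 × 10^-5 × 1.8 × 10^8 × 30 = 2.052 × 10^5 m³
Total ΔV = 1.895 × 10^8 + 2.052 × 10^5 = 1.897 × 10^8 m³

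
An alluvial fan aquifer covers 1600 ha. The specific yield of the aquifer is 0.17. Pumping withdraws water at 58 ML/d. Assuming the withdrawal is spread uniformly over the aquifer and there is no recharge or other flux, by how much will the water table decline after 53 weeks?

Δh ≈ 7.91 m

A = 1600 ha = 1.6 × 10^7 m²
Q = 58 ML/d = 58000 m³/d
t = 53 weeks = 371 d
ΔV = Q × t = 58000 m³/d × 371 d = 2.152 × 10^7 m³
Δh = ΔV / (Sy × A) = 2.152 × 10^7 / (0.17 × 1.6 × 10^7) = 7.911 m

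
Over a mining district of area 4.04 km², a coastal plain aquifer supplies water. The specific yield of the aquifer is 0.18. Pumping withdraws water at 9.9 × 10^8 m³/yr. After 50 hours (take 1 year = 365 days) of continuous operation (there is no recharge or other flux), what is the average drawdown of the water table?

Δh ≈ 7.77 m

A = 4.04 km² = 4.04 × 10^6 m²
Q = 9.9 × 10^8 m³/yr = 2.712 × 10^6 m³/d
t = 50 hours = 2.083 d
ΔV = Q × t = 2.712 × 10^6 m³/d × 2.083 d = 5.651 × 10^6 m³
Δh = ΔV / (Sy × A) = 5.651 × 10^6 / (0.18 × 4.04 × 10^6) = 7.77 m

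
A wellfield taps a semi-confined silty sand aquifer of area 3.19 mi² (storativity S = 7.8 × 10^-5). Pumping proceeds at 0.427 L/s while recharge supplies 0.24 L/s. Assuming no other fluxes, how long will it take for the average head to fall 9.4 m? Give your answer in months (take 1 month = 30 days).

A = 3.19 mi² = 8.262 × 10^6 m²
ΔV = S × A × Δh = 7.8 × 10^-5 × 8.262 × 10^6 × 9.4 = 6058 m³
Net withdrawal = 0.427 − 0.24 = 0.187 L/s = 16.16 m³/d
t = ΔV / Q = 6058 m³ / 16.16 m³/d = 374.9 d
t = 374.9 d ≈ 12.5 months

t ≈ 12.5 months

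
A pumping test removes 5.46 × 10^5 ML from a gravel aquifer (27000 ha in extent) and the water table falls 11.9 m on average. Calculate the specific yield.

A = 27000 ha = 2.7 × 10^8 m²
ΔV = 5.46 × 10^5 ML = 5.46 × 10^8 m³
Sy = ΔV / (A × Δh) = 5.46 × 10^8 m³ / (2.7 × 10^8 m² × 11.9 m) = 0.1699

Sy ≈ 0.17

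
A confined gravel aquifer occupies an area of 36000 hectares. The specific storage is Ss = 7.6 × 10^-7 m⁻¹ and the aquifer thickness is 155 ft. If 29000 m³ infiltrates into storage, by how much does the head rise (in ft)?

b = 155 ft = 47.24 m
S = Ss × b = 7.6 × 10^-7 m⁻¹ × 47.24 m = 3.591 × 10^-5
A = 36000 hectares = 3.6 × 10^8 m²
Δh = ΔV / (S × A) = 29000 m³ / (3.591 × 10^-5 × 3.6 × 10^8 m²) = 2.244 m
Δh = 2.244 m = 7.361 ft

Δh ≈ 7.36 ft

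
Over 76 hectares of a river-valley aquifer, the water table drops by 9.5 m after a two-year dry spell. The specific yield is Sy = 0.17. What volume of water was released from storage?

ΔV ≈ 1.23 × 10^6 m³

A = 76 hectares = 7.6 × 10^5 m²
ΔV = Sy × A × Δh = 0.17 × 7.6 × 10^5 m² × 9.5 m = 1.227 × 10^6 m³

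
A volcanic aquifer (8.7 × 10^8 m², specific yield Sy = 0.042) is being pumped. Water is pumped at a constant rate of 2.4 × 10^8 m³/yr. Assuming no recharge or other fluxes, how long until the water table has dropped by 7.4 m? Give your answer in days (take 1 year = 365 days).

t ≈ 411 days

ΔV = Sy × A × Δh = 0.042 × 8.7 × 10^8 × 7.4 = 2.704 × 10^8 m³
Q = 2.4 × 10^8 m³/yr = 6.575 × 10^5 m³/d
t = ΔV / Q = 2.704 × 10^8 m³ / 6.575 × 10^5 m³/d = 411.2 d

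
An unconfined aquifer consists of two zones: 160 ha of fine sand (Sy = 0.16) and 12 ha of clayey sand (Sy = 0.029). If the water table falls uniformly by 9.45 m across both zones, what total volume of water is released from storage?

A₁ = 160 ha = 1.6 × 10^6 m²; A₂ = 12 ha = 1.2 × 10^5 m²
ΔV₁ = 0.16 × 1.6 × 10^6 × 9.45 = 2.419 × 10^6 m³
ΔV₂ = 0.029 × 1.2 × 10^5 × 9.45 = 32890 m³
ΔV = ΔV₁ + ΔV₂ = 2.452 × 10^6 m³

ΔV ≈ 2.45 × 10^6 m³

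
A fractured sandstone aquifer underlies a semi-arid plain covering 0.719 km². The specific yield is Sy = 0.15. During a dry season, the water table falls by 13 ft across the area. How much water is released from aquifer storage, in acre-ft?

A = 0.719 km² = 7.19 × 10^5 m²
Δh = 13 ft = 3.962 m
ΔV = Sy × A × Δh = 0.15 × 7.19 × 10^5 m² × 3.962 m = 4.273 × 10^5 m³
ΔV = 4.273 × 10^5 m³ = 346.5 acre-ft

ΔV ≈ 346 acre-ft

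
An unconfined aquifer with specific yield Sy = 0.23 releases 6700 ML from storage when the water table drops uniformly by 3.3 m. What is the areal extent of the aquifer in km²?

ΔV = 6700 ML = 6.7 × 10^6 m³
A = ΔV / (Sy × Δh) = 6.7 × 10^6 / (0.23 × 3.3) = 8.827 × 10^6 m²
A = 8.827 × 10^6 m² = 8.827 km²

A ≈ 8.83 km²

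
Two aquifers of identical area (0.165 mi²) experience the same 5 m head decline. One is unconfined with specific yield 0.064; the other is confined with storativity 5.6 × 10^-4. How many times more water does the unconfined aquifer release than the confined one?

ΔV_u / ΔV_c ≈ 114

A = 0.165 mi² = 4.273 × 10^5 m²
Unconfined: ΔV_u = Sy × A × Δh = 0.064 × 4.273 × 10^5 × 5 = 1.368 × 10^5 m³
Confined: ΔV_c = S × A × Δh = 5.6 × 10^-4 × 4.273 × 10^5 × 5 = 1197 m³
Ratio = ΔV_u / ΔV_c = Sy / S = 0.064 / 5.6 × 10^-4 = 114.3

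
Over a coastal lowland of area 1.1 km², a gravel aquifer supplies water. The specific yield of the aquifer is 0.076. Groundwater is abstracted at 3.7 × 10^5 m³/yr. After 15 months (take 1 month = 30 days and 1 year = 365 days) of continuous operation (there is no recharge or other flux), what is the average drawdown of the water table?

Δh ≈ 5.46 m

A = 1.1 km² = 1.1 × 10^6 m²
Q = 3.7 × 10^5 m³/yr = 1014 m³/d
t = 15 months = 450 d
ΔV = Q × t = 1014 m³/d × 450 d = 4.562 × 10^5 m³
Δh = ΔV / (Sy × A) = 4.562 × 10^5 / (0.076 × 1.1 × 10^6) = 5.457 m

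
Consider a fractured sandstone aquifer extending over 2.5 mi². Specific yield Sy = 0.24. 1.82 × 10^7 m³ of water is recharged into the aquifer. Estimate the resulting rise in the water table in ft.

A = 2.5 mi² = 6.475 × 10^6 m²
Δh = ΔV / (Sy × A) = 1.82 × 10^7 m³ / (0.24 × 6.475 × 10^6 m²) = 11.71 m
Δh = 11.71 m = 38.42 ft

Δh ≈ 38.4 ft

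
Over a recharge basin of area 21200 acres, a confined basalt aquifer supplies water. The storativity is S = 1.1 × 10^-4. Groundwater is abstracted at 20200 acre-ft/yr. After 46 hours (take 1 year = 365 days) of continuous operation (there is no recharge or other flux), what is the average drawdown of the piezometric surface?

A = 21200 acres = 8.579 × 10^7 m²
Q = 20200 acre-ft/yr = 68260 m³/d
t = 46 hours = 1.917 d
ΔV = Q × t = 68260 m³/d × 1.917 d = 1.308 × 10^5 m³
Δh = ΔV / (S × A) = 1.308 × 10^5 / (1.1 × 10^-4 × 8.579 × 10^7) = 13.86 m

Δh ≈ 13.9 m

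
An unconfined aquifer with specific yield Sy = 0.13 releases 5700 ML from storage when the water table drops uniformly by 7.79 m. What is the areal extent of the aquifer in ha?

A ≈ 563 ha

ΔV = 5700 ML = 5.7 × 10^6 m³
A = ΔV / (Sy × Δh) = 5.7 × 10^6 / (0.13 × 7.79) = 5.629 × 10^6 m²
A = 5.629 × 10^6 m² = 562.9 ha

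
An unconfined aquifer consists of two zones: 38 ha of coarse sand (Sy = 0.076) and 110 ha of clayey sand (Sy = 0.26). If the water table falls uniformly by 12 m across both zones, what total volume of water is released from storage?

A₁ = 38 ha = 3.8 × 10^5 m²; A₂ = 110 ha = 1.1 × 10^6 m²
ΔV₁ = 0.076 × 3.8 × 10^5 × 12 = 3.466 × 10^5 m³
ΔV₂ = 0.26 × 1.1 × 10^6 × 12 = 3.432 × 10^6 m³
ΔV = ΔV₁ + ΔV₂ = 3.779 × 10^6 m³

ΔV ≈ 3.78 × 10^6 m³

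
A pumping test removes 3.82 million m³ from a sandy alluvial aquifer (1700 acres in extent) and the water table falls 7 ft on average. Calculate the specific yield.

A = 1700 acres = 6.88 × 10^6 m²
Δh = 7 ft = 2.134 m
ΔV = 3.82 million m³ = 3.82 × 10^6 m³
Sy = ΔV / (A × Δh) = 3.82 × 10^6 m³ / (6.88 × 10^6 m² × 2.134 m) = 0.2602

Sy ≈ 0.26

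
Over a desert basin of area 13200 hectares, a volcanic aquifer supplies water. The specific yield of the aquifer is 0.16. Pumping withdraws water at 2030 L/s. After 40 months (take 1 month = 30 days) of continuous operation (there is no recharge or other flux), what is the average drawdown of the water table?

A = 13200 hectares = 1.32 × 10^8 m²
Q = 2030 L/s = 1.754 × 10^5 m³/d
t = 40 months = 1200 d
ΔV = Q × t = 1.754 × 10^5 m³/d × 1200 d = 2.105 × 10^8 m³
Δh = ΔV / (Sy × A) = 2.105 × 10^8 / (0.16 × 1.32 × 10^8) = 9.965 m

Δh ≈ 9.97 m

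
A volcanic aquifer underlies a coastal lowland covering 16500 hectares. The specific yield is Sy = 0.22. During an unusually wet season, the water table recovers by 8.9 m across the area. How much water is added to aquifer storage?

A = 16500 hectares = 1.65 × 10^8 m²
ΔV = Sy × A × Δh = 0.22 × 1.65 × 10^8 m² × 8.9 m = 3.231 × 10^8 m³

ΔV ≈ 3.23 × 10^8 m³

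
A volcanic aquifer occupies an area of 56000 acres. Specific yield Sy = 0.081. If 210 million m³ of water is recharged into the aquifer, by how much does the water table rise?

A = 56000 acres = 2.266 × 10^8 m²
ΔV = 210 million m³ = 2.1 × 10^8 m³
Δh = ΔV / (Sy × A) = 2.1 × 10^8 m³ / (0.081 × 2.266 × 10^8 m²) = 11.44 m

Δh ≈ 11.4 m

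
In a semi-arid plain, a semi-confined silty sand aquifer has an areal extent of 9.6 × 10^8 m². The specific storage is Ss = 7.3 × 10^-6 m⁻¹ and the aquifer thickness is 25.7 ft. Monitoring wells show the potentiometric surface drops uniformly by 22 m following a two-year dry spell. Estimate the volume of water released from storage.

b = 25.7 ft = 7.833 m
S = Ss × b = 7.3 × 10^-6 m⁻¹ × 7.833 m = 5.718 × 10^-5
ΔV = S × A × Δh = 5.718 × 10^-5 × 9.6 × 10^8 m² × 22 m = 1.208 × 10^6 m³

ΔV ≈ 1.21 × 10^6 m³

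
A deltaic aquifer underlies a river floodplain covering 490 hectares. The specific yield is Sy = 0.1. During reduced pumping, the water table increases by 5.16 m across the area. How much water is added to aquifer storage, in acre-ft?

A = 490 hectares = 4.9 × 10^6 m²
ΔV = Sy × A × Δh = 0.1 × 4.9 × 10^6 m² × 5.16 m = 2.528 × 10^6 m³
ΔV = 2.528 × 10^6 m³ = 2050 acre-ft

ΔV ≈ 2050 acre-ft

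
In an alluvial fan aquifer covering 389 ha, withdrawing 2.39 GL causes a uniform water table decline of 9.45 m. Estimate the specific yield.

A = 389 ha = 3.89 × 10^6 m²
ΔV = 2.39 GL = 2.39 × 10^6 m³
Sy = ΔV / (A × Δh) = 2.39 × 10^6 m³ / (3.89 × 10^6 m² × 9.45 m) = 0.06502

Sy ≈ 0.065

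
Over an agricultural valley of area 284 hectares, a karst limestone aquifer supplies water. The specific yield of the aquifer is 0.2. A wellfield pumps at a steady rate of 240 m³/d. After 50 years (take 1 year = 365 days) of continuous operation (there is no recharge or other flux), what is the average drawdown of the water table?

A = 284 hectares = 2.84 × 10^6 m²
t = 50 years = 18250 d
ΔV = Q × t = 240 m³/d × 18250 d = 4.38 × 10^6 m³
Δh = ΔV / (Sy × A) = 4.38 × 10^6 / (0.2 × 2.84 × 10^6) = 7.711 m

Δh ≈ 7.71 m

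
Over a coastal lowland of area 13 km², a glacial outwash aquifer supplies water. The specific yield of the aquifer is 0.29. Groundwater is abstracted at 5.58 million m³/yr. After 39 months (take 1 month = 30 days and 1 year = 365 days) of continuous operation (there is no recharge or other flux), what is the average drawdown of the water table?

A = 13 km² = 1.3 × 10^7 m²
Q = 5.58 million m³/yr = 15290 m³/d
t = 39 months = 1170 d
ΔV = Q × t = 15290 m³/d × 1170 d = 1.789 × 10^7 m³
Δh = ΔV / (Sy × A) = 1.789 × 10^7 / (0.29 × 1.3 × 10^7) = 4.744 m

Δh ≈ 4.74 m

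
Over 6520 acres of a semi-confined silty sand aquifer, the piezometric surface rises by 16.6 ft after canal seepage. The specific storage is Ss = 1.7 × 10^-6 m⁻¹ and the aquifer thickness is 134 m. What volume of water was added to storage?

ΔV ≈ 30400 m³

S = Ss × b = 1.7 × 10^-6 m⁻¹ × 134 m = 2.278 × 10^-4
A = 6520 acres = 2.639 × 10^7 m²
Δh = 16.6 ft = 5.06 m
ΔV = S × A × Δh = 2.278 × 10^-4 × 2.639 × 10^7 m² × 5.06 m = 30410 m³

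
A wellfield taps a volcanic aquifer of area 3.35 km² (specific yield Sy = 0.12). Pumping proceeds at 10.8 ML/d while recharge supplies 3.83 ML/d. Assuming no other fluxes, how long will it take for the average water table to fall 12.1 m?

A = 3.35 km² = 3.35 × 10^6 m²
ΔV = Sy × A × Δh = 0.12 × 3.35 × 10^6 × 12.1 = 4.864 × 10^6 m³
Net withdrawal = 10.8 − 3.83 = 6.97 ML/d = 6970 m³/d
t = ΔV / Q = 4.864 × 10^6 m³ / 6970 m³/d = 697.9 d

t ≈ 698 days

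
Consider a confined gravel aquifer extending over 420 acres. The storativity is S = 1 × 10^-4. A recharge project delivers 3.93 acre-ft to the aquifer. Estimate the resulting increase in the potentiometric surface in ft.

Δh ≈ 93.6 ft

A = 420 acres = 1.7 × 10^6 m²
ΔV = 3.93 acre-ft = 4848 m³
Δh = ΔV / (S × A) = 4848 m³ / (1 × 10^-4 × 1.7 × 10^6 m²) = 28.52 m
Δh = 28.52 m = 93.57 ft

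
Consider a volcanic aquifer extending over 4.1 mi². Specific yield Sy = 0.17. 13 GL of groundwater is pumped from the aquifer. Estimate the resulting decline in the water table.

Δh ≈ 7.2 m

A = 4.1 mi² = 1.062 × 10^7 m²
ΔV = 13 GL = 1.3 × 10^7 m³
Δh = ΔV / (Sy × A) = 1.3 × 10^7 m³ / (0.17 × 1.062 × 10^7 m²) = 7.201 m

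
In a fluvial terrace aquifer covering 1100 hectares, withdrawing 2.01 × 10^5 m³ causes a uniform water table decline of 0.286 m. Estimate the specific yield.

Sy ≈ 0.064

A = 1100 hectares = 1.1 × 10^7 m²
Sy = ΔV / (A × Δh) = 2.01 × 10^5 m³ / (1.1 × 10^7 m² × 0.286 m) = 0.06389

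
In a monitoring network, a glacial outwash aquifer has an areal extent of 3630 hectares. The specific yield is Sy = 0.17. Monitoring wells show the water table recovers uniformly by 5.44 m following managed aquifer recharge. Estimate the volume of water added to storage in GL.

A = 3630 hectares = 3.63 × 10^7 m²
ΔV = Sy × A × Δh = 0.17 × 3.63 × 10^7 m² × 5.44 m = 3.357 × 10^7 m³
ΔV = 3.357 × 10^7 m³ = 33.57 GL

ΔV ≈ 33.6 GL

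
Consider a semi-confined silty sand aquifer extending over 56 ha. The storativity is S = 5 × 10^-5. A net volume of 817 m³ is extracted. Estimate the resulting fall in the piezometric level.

A = 56 ha = 5.6 × 10^5 m²
Δh = ΔV / (S × A) = 817 m³ / (5 × 10^-5 × 5.6 × 10^5 m²) = 29.18 m

Δh ≈ 29.2 m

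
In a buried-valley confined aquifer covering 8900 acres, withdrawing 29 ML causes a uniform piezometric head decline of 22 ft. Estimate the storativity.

A = 8900 acres = 3.602 × 10^7 m²
Δh = 22 ft = 6.706 m
ΔV = 29 ML = 29000 m³
S = ΔV / (A × Δh) = 29000 m³ / (3.602 × 10^7 m² × 6.706 m) = 1.201 × 10^-4

S ≈ 1.2 × 10^-4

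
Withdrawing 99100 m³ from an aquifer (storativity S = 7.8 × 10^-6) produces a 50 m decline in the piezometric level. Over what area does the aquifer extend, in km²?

A = ΔV / (S × Δh) = 99100 / (7.8 × 10^-6 × 50) = 2.541 × 10^8 m²
A = 2.541 × 10^8 m² = 254.1 km²

A ≈ 254 km²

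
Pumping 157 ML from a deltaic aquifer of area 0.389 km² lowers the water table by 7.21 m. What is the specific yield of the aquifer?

Sy ≈ 0.056

A = 0.389 km² = 3.89 × 10^5 m²
ΔV = 157 ML = 1.57 × 10^5 m³
Sy = ΔV / (A × Δh) = 1.57 × 10^5 m³ / (3.89 × 10^5 m² × 7.21 m) = 0.05598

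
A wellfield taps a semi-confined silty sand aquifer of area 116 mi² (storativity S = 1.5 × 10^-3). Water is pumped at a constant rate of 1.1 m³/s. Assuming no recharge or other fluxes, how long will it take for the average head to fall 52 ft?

A = 116 mi² = 3.004 × 10^8 m²
Δh = 52 ft = 15.85 m
ΔV = S × A × Δh = 0.0015 × 3.004 × 10^8 × 15.85 = 7.143 × 10^6 m³
Q = 1.1 m³/s = 95040 m³/d
t = ΔV / Q = 7.143 × 10^6 m³ / 95040 m³/d = 75.16 d

t ≈ 75.2 days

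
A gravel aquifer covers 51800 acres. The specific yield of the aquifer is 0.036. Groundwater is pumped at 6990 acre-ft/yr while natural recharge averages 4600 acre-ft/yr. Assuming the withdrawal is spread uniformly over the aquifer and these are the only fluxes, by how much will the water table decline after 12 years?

A = 51800 acres = 2.096 × 10^8 m²
Net abstraction = 6990 − 4600 = 2390 acre-ft/yr
Q_net = 2390 acre-ft/yr = 8077 m³/d
t = 12 years = 4380 d
ΔV = Q × t = 8077 m³/d × 4380 d = 3.538 × 10^7 m³
Δh = ΔV / (Sy × A) = 3.538 × 10^7 / (0.036 × 2.096 × 10^8) = 4.688 m

Δh ≈ 4.69 m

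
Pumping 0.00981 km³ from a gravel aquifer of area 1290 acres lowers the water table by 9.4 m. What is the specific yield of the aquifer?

Sy ≈ 0.2

A = 1290 acres = 5.22 × 10^6 m²
ΔV = 0.00981 km³ = 9.81 × 10^6 m³
Sy = ΔV / (A × Δh) = 9.81 × 10^6 m³ / (5.22 × 10^6 m² × 9.4 m) = 0.1999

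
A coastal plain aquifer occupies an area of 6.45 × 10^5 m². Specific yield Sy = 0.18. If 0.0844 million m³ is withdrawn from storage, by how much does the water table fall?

Δh ≈ 0.727 m

ΔV = 0.0844 million m³ = 84400 m³
Δh = ΔV / (Sy × A) = 84400 m³ / (0.18 × 6.45 × 10^5 m²) = 0.727 m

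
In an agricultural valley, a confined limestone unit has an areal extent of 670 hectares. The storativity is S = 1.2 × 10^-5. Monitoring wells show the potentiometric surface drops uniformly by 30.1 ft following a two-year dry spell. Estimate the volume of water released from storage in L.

ΔV ≈ 7.38 × 10^5 L

A = 670 hectares = 6.7 × 10^6 m²
Δh = 30.1 ft = 9.174 m
ΔV = S × A × Δh = 1.2 × 10^-5 × 6.7 × 10^6 m² × 9.174 m = 737.6 m³
ΔV = 737.6 m³ = 7.376 × 10^5 L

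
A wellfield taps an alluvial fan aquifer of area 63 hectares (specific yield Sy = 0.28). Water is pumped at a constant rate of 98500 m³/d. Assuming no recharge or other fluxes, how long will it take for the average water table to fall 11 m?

t ≈ 19.7 days

A = 63 hectares = 6.3 × 10^5 m²
ΔV = Sy × A × Δh = 0.28 × 6.3 × 10^5 × 11 = 1.94 × 10^6 m³
t = ΔV / Q = 1.94 × 10^6 m³ / 98500 m³/d = 19.7 d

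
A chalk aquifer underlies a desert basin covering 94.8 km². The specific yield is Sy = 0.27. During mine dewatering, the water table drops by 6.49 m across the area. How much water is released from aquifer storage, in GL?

ΔV ≈ 166 GL

A = 94.8 km² = 9.48 × 10^7 m²
ΔV = Sy × A × Δh = 0.27 × 9.48 × 10^7 m² × 6.49 m = 1.661 × 10^8 m³
ΔV = 1.661 × 10^8 m³ = 166.1 GL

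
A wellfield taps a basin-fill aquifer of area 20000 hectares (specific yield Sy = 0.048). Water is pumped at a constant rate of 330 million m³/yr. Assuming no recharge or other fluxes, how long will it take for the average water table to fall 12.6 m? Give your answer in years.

A = 20000 hectares = 2 × 10^8 m²
ΔV = Sy × A × Δh = 0.048 × 2 × 10^8 × 12.6 = 1.21 × 10^8 m³
Q = 330 million m³/yr = 9.041 × 10^5 m³/d
t = ΔV / Q = 1.21 × 10^8 m³ / 9.041 × 10^5 m³/d = 133.8 d
t = 133.8 d ≈ 0.3665 years

t ≈ 0.367 years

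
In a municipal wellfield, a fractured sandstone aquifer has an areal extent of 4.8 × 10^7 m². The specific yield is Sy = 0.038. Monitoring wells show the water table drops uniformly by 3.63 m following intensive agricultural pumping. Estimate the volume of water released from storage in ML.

ΔV = Sy × A × Δh = 0.038 × 4.8 × 10^7 m² × 3.63 m = 6.621 × 10^6 m³
ΔV = 6.621 × 10^6 m³ = 6621 ML

ΔV ≈ 6620 ML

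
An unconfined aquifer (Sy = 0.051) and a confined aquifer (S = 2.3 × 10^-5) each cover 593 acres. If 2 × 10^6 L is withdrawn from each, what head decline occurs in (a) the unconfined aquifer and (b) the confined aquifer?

A = 593 acres = 2.4 × 10^6 m²
ΔV = 2 × 10^6 L = 2000 m³
Unconfined: Δh_u = ΔV/(Sy·A) = 2000/(0.051 × 2.4 × 10^6) = 0.01634 m
Confined: Δh_c = ΔV/(S·A) = 2000/(2.3 × 10^-5 × 2.4 × 10^6) = 36.24 m

Δh_u ≈ 0.0163 m; Δh_c ≈ 36.2 m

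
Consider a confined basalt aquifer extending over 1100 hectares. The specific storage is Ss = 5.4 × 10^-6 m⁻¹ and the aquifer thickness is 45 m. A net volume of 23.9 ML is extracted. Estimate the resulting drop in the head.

Δh ≈ 8.94 m

S = Ss × b = 5.4 × 10^-6 m⁻¹ × 45 m = 2.43 × 10^-4
A = 1100 hectares = 1.1 × 10^7 m²
ΔV = 23.9 ML = 23900 m³
Δh = ΔV / (S × A) = 23900 m³ / (2.43 × 10^-4 × 1.1 × 10^7 m²) = 8.941 m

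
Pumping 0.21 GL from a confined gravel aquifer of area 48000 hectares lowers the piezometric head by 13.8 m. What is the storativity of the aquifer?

A = 48000 hectares = 4.8 × 10^8 m²
ΔV = 0.21 GL = 2.1 × 10^5 m³
S = ΔV / (A × Δh) = 2.1 × 10^5 m³ / (4.8 × 10^8 m² × 13.8 m) = 3.17 × 10^-5

S ≈ 3.2 × 10^-5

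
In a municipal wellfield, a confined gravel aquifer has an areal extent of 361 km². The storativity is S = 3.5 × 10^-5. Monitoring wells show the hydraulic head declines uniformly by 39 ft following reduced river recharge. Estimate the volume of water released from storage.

A = 361 km² = 3.61 × 10^8 m²
Δh = 39 ft = 11.89 m
ΔV = S × A × Δh = 3.5 × 10^-5 × 3.61 × 10^8 m² × 11.89 m = 1.502 × 10^5 m³

ΔV ≈ 1.5 × 10^5 m³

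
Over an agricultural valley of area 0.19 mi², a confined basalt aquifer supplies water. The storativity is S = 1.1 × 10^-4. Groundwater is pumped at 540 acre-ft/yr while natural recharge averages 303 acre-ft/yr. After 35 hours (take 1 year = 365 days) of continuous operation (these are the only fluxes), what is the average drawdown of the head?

Δh ≈ 21.6 m

A = 0.19 mi² = 4.921 × 10^5 m²
Net abstraction = 540 − 303 = 237 acre-ft/yr
Q_net = 237 acre-ft/yr = 800.9 m³/d
t = 35 hours = 1.458 d
ΔV = Q × t = 800.9 m³/d × 1.458 d = 1168 m³
Δh = ΔV / (S × A) = 1168 / (1.1 × 10^-4 × 4.921 × 10^5) = 21.58 m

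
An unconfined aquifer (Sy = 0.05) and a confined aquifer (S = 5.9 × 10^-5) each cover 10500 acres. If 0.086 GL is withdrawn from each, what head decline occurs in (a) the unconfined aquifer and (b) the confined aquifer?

Δh_u ≈ 0.0405 m; Δh_c ≈ 34.3 m

A = 10500 acres = 4.249 × 10^7 m²
ΔV = 0.086 GL = 86000 m³
Unconfined: Δh_u = ΔV/(Sy·A) = 86000/(0.05 × 4.249 × 10^7) = 0.04048 m
Confined: Δh_c = ΔV/(S·A) = 86000/(5.9 × 10^-5 × 4.249 × 10^7) = 34.3 m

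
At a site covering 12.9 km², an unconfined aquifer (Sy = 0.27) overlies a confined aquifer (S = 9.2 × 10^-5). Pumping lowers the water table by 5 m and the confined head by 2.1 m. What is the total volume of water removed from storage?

ΔV ≈ 1.74 × 10^7 m³

A = 12.9 km² = 1.29 × 10^7 m²
Unconfined: ΔV_u = Sy × A × Δh_u = 0.27 × 1.29 × 10^7 × 5 = 1.742 × 10^7 m³
Confined: ΔV_c = S × A × Δh_c = 9.2 × 10^-5 × 1.29 × 10^7 × 2.1 = 2492 m³
Total ΔV = 1.742 × 10^7 + 2492 = 1.742 × 10^7 m³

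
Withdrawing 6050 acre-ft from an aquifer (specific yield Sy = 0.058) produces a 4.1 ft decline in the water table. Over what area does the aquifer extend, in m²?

Δh = 4.1 ft = 1.25 m
ΔV = 6050 acre-ft = 7.463 × 10^6 m³
A = ΔV / (Sy × Δh) = 7.463 × 10^6 / (0.058 × 1.25) = 1.03 × 10^8 m²

A ≈ 1.03 × 10^8 m²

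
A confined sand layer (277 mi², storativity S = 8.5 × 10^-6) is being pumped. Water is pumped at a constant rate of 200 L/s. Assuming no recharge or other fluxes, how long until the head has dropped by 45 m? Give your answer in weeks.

t ≈ 2.27 weeks

A = 277 mi² = 7.174 × 10^8 m²
ΔV = S × A × Δh = 8.5 × 10^-6 × 7.174 × 10^8 × 45 = 2.744 × 10^5 m³
Q = 200 L/s = 17280 m³/d
t = ΔV / Q = 2.744 × 10^5 m³ / 17280 m³/d = 15.88 d
t = 15.88 d ≈ 2.269 weeks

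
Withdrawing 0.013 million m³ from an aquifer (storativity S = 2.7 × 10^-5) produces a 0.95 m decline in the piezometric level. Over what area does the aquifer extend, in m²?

A ≈ 5.07 × 10^8 m²

ΔV = 0.013 million m³ = 13000 m³
A = ΔV / (S × Δh) = 13000 / (2.7 × 10^-5 × 0.95) = 5.068 × 10^8 m²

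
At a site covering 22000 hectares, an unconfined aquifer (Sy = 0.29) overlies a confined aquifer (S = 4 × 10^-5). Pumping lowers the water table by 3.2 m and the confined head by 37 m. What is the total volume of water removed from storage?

ΔV ≈ 2.04 × 10^8 m³

A = 22000 hectares = 2.2 × 10^8 m²
Unconfined: ΔV_u = Sy × A × Δh_u = 0.29 × 2.2 × 10^8 × 3.2 = 2.042 × 10^8 m³
Confined: ΔV_c = S × A × Δh_c = 4 × 10^-5 × 2.2 × 10^8 × 37 = 3.256 × 10^5 m³
Total ΔV = 2.042 × 10^8 + 3.256 × 10^5 = 2.045 × 10^8 m³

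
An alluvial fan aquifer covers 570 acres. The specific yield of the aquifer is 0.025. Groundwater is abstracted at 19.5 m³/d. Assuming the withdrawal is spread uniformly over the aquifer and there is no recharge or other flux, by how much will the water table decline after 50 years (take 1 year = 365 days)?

Δh ≈ 6.17 m

A = 570 acres = 2.307 × 10^6 m²
t = 50 years = 18250 d
ΔV = Q × t = 19.5 m³/d × 18250 d = 3.559 × 10^5 m³
Δh = ΔV / (Sy × A) = 3.559 × 10^5 / (0.025 × 2.307 × 10^6) = 6.171 m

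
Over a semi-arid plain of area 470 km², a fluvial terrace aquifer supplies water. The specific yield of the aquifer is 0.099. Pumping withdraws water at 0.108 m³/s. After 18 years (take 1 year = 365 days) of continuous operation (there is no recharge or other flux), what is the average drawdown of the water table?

A = 470 km² = 4.7 × 10^8 m²
Q = 0.108 m³/s = 9331 m³/d
t = 18 years = 6570 d
ΔV = Q × t = 9331 m³/d × 6570 d = 6.131 × 10^7 m³
Δh = ΔV / (Sy × A) = 6.131 × 10^7 / (0.099 × 4.7 × 10^8) = 1.318 m

Δh ≈ 1.32 m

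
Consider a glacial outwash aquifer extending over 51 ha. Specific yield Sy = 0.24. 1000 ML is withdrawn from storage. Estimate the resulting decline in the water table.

A = 51 ha = 5.1 × 10^5 m²
ΔV = 1000 ML = 1 × 10^6 m³
Δh = ΔV / (Sy × A) = 1 × 10^6 m³ / (0.24 × 5.1 × 10^5 m²) = 8.17 m

Δh ≈ 8.17 m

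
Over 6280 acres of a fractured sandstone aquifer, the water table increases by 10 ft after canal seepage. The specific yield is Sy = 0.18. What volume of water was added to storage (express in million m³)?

A = 6280 acres = 2.541 × 10^7 m²
Δh = 10 ft = 3.048 m
ΔV = Sy × A × Δh = 0.18 × 2.541 × 10^7 m² × 3.048 m = 1.394 × 10^7 m³
ΔV = 1.394 × 10^7 m³ = 13.94 million m³

ΔV ≈ 13.9 million m³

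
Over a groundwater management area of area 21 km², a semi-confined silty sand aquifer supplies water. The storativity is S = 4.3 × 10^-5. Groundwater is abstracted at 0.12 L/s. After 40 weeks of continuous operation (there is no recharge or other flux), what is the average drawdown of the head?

Δh ≈ 3.21 m

A = 21 km² = 2.1 × 10^7 m²
Q = 0.12 L/s = 10.37 m³/d
t = 40 weeks = 280 d
ΔV = Q × t = 10.37 m³/d × 280 d = 2903 m³
Δh = ΔV / (S × A) = 2903 / (4.3 × 10^-5 × 2.1 × 10^7) = 3.215 m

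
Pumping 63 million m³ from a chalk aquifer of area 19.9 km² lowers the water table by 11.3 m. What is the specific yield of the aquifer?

A = 19.9 km² = 1.99 × 10^7 m²
ΔV = 63 million m³ = 6.3 × 10^7 m³
Sy = ΔV / (A × Δh) = 6.3 × 10^7 m³ / (1.99 × 10^7 m² × 11.3 m) = 0.2802

Sy ≈ 0.28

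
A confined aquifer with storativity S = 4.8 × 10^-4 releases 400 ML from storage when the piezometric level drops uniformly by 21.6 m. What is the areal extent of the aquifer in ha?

A ≈ 3860 ha

ΔV = 400 ML = 4 × 10^5 m³
A = ΔV / (S × Δh) = 4 × 10^5 / (4.8 × 10^-4 × 21.6) = 3.858 × 10^7 m²
A = 3.858 × 10^7 m² = 3858 ha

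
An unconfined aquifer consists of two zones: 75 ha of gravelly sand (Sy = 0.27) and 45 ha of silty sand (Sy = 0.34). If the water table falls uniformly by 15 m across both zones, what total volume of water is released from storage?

ΔV ≈ 5.33 × 10^6 m³

A₁ = 75 ha = 7.5 × 10^5 m²; A₂ = 45 ha = 4.5 × 10^5 m²
ΔV₁ = 0.27 × 7.5 × 10^5 × 15 = 3.038 × 10^6 m³
ΔV₂ = 0.34 × 4.5 × 10^5 × 15 = 2.295 × 10^6 m³
ΔV = ΔV₁ + ΔV₂ = 5.332 × 10^6 m³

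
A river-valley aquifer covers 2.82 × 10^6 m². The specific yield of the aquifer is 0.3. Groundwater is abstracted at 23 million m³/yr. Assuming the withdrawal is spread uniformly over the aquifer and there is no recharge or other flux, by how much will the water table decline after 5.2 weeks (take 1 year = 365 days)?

Q = 23 million m³/yr = 63010 m³/d
t = 5.2 weeks = 36.4 d
ΔV = Q × t = 63010 m³/d × 36.4 d = 2.294 × 10^6 m³
Δh = ΔV / (Sy × A) = 2.294 × 10^6 / (0.3 × 2.82 × 10^6) = 2.711 m

Δh ≈ 2.71 m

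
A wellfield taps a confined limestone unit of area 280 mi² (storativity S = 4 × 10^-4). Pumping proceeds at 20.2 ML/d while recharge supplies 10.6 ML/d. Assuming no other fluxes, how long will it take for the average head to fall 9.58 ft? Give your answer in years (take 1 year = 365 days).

t ≈ 0.242 years

A = 280 mi² = 7.252 × 10^8 m²
Δh = 9.58 ft = 2.92 m
ΔV = S × A × Δh = 4 × 10^-4 × 7.252 × 10^8 × 2.92 = 8.47 × 10^5 m³
Net withdrawal = 20.2 − 10.6 = 9.6 ML/d = 9600 m³/d
t = ΔV / Q = 8.47 × 10^5 m³ / 9600 m³/d = 88.23 d
t = 88.23 d ≈ 0.2417 years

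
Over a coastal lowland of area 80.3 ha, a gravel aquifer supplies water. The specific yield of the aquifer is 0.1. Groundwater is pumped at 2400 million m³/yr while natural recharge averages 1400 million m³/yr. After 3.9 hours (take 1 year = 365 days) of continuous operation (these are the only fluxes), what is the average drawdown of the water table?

A = 80.3 ha = 8.03 × 10^5 m²
Net abstraction = 2400 − 1400 = 1000 million m³/yr
Q_net = 1000 million m³/yr = 2.74 × 10^6 m³/d
t = 3.9 hours = 0.1625 d
ΔV = Q × t = 2.74 × 10^6 m³/d × 0.1625 d = 4.452 × 10^5 m³
Δh = ΔV / (Sy × A) = 4.452 × 10^5 / (0.1 × 8.03 × 10^5) = 5.544 m

Δh ≈ 5.54 m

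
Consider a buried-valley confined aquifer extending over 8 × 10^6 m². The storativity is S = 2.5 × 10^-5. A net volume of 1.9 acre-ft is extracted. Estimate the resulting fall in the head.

Δh ≈ 11.7 m

ΔV = 1.9 acre-ft = 2344 m³
Δh = ΔV / (S × A) = 2344 m³ / (2.5 × 10^-5 × 8 × 10^6 m²) = 11.72 m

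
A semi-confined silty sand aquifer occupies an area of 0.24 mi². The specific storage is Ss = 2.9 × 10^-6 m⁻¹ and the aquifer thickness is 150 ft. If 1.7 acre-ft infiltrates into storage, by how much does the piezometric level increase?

Δh ≈ 25.4 m

b = 150 ft = 45.72 m
S = Ss × b = 2.9 × 10^-6 m⁻¹ × 45.72 m = 1.326 × 10^-4
A = 0.24 mi² = 6.216 × 10^5 m²
ΔV = 1.7 acre-ft = 2097 m³
Δh = ΔV / (S × A) = 2097 m³ / (1.326 × 10^-4 × 6.216 × 10^5 m²) = 25.44 m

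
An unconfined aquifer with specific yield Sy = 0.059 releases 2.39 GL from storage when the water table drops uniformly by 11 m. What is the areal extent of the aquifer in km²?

ΔV = 2.39 GL = 2.39 × 10^6 m³
A = ΔV / (Sy × Δh) = 2.39 × 10^6 / (0.059 × 11) = 3.683 × 10^6 m²
A = 3.683 × 10^6 m² = 3.683 km²

A ≈ 3.68 km²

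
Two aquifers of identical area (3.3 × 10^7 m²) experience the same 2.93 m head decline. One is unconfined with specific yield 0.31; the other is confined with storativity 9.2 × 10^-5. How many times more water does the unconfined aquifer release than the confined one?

ΔV_u / ΔV_c ≈ 3370

Unconfined: ΔV_u = Sy × A × Δh = 0.31 × 3.3 × 10^7 × 2.93 = 2.997 × 10^7 m³
Confined: ΔV_c = S × A × Δh = 9.2 × 10^-5 × 3.3 × 10^7 × 2.93 = 8895 m³
Ratio = ΔV_u / ΔV_c = Sy / S = 0.31 / 9.2 × 10^-5 = 3370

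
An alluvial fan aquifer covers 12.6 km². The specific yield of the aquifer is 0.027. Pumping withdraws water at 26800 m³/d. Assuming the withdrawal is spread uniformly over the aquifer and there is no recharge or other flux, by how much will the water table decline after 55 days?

Δh ≈ 4.33 m

A = 12.6 km² = 1.26 × 10^7 m²
ΔV = Q × t = 26800 m³/d × 55 d = 1.474 × 10^6 m³
Δh = ΔV / (Sy × A) = 1.474 × 10^6 / (0.027 × 1.26 × 10^7) = 4.333 m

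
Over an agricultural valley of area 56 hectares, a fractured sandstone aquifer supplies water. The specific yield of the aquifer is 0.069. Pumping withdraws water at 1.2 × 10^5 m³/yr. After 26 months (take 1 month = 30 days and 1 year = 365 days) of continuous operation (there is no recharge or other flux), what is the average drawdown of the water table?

Δh ≈ 6.64 m

A = 56 hectares = 5.6 × 10^5 m²
Q = 1.2 × 10^5 m³/yr = 328.8 m³/d
t = 26 months = 780 d
ΔV = Q × t = 328.8 m³/d × 780 d = 2.564 × 10^5 m³
Δh = ΔV / (Sy × A) = 2.564 × 10^5 / (0.069 × 5.6 × 10^5) = 6.637 m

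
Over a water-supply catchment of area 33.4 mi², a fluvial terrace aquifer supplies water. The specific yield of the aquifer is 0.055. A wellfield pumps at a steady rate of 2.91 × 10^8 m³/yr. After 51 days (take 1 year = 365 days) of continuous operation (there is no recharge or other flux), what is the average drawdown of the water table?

Δh ≈ 8.55 m

A = 33.4 mi² = 8.651 × 10^7 m²
Q = 2.91 × 10^8 m³/yr = 7.973 × 10^5 m³/d
ΔV = Q × t = 7.973 × 10^5 m³/d × 51 d = 4.066 × 10^7 m³
Δh = ΔV / (Sy × A) = 4.066 × 10^7 / (0.055 × 8.651 × 10^7) = 8.546 m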